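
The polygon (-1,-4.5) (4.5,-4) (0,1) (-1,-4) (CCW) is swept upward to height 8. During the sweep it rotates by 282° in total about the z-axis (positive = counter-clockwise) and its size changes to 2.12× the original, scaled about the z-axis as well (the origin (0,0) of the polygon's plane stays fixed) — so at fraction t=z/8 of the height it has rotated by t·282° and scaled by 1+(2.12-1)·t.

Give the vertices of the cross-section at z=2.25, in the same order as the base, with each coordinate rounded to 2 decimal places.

Cross-section at z=2.25: (5.57,-2.39) (6.27,4.84) (-1.29,0.24) (4.92,-2.27)

t = z/height = 2.25/8 = 0.28125
s = 1 + (scale-1)·z/height = 1 + (2.12-1)·2.25/8 = 1.315000
θ = twist·z/height = 282°·2.25/8 = 79.3125° = 1.384264 rad
cos θ = 0.185452, sin θ = 0.982653 (intermediates below are computed at full precision and shown rounded to 5 d.p.)
v1: (-1,-4.5) → rotate → (4.23649,-1.81719) → ×s → (5.57098,-2.38960) → (5.57,-2.39)
v2: (4.5,-4) → rotate → (4.76515,3.68013) → ×s → (6.26617,4.83937) → (6.27,4.84)
v3: (0,1) → rotate → (-0.98265,0.18545) → ×s → (-1.29219,0.24387) → (-1.29,0.24)
v4: (-1,-4) → rotate → (3.74516,-1.72446) → ×s → (4.92489,-2.26767) → (4.92,-2.27)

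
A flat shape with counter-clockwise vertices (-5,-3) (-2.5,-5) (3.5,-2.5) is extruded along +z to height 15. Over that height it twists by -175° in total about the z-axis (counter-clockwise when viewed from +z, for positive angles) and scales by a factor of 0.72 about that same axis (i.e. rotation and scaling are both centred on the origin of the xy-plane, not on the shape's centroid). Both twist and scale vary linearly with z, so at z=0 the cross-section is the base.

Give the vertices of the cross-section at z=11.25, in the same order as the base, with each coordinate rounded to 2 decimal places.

t = z/height = 11.25/15 = 0.75
s = 1 + (scale-1)·z/height = 1 + (0.72-1)·11.25/15 = 0.790000
θ = twist·z/height = -175°·11.25/15 = -131.2500° = -2.290745 rad
cos θ = -0.659346, sin θ = -0.751840 (intermediates below are computed at full precision and shown rounded to 5 d.p.)
v1: (-5,-3) → rotate → (1.04121,5.73724) → ×s → (0.82256,4.53242) → (0.82,4.53)
v2: (-2.5,-5) → rotate → (-2.11083,5.17633) → ×s → (-1.66756,4.08930) → (-1.67,4.09)
v3: (3.5,-2.5) → rotate → (-4.18731,-0.98307) → ×s → (-3.30797,-0.77663) → (-3.31,-0.78)

Cross-section at z=11.25: (0.82,4.53) (-1.67,4.09) (-3.31,-0.78)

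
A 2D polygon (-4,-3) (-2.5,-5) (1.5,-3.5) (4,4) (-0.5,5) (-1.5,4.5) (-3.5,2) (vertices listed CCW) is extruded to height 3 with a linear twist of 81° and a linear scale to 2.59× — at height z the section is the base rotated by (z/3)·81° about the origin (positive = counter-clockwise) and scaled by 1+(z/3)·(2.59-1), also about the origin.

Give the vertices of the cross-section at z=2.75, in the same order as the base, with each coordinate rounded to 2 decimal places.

Cross-section at z=2.75: (4.43,-11.46) (10.16,-9.25) (9.28,1.21) (-6.79,12.13) (-12.16,2.15) (-11.64,-0.55) (-7.07,-6.94)

t = z/height = 2.75/3 = 0.916667
s = 1 + (scale-1)·z/height = 1 + (2.59-1)·2.75/3 = 2.457500
θ = twist·z/height = 81°·2.75/3 = 74.2500° = 1.295907 rad
cos θ = 0.271440, sin θ = 0.962455 (intermediates below are computed at full precision and shown rounded to 5 d.p.)
v1: (-4,-3) → rotate → (1.80160,-4.66414) → ×s → (4.42744,-11.46213) → (4.43,-11.46)
v2: (-2.5,-5) → rotate → (4.13368,-3.76334) → ×s → (10.15851,-9.24841) → (10.16,-9.25)
v3: (1.5,-3.5) → rotate → (3.77575,0.49364) → ×s → (9.27892,1.21312) → (9.28,1.21)
v4: (4,4) → rotate → (-2.76406,4.93558) → ×s → (-6.79268,12.12919) → (-6.79,12.13)
v5: (-0.5,5) → rotate → (-4.94800,0.87597) → ×s → (-12.15970,2.15271) → (-12.16,2.15)
v6: (-1.5,4.5) → rotate → (-4.73821,-0.22220) → ×s → (-11.64415,-0.54606) → (-11.64,-0.55)
v7: (-3.5,2) → rotate → (-2.87495,-2.82571) → ×s → (-7.06519,-6.94419) → (-7.07,-6.94)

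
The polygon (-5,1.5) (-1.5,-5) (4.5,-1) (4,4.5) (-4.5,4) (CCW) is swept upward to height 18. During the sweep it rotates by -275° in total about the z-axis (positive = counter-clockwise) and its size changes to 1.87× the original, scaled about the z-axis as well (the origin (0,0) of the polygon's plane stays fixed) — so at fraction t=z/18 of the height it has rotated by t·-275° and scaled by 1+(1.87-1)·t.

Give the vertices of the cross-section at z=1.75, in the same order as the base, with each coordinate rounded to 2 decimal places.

t = z/height = 1.75/18 = 0.0972222
s = 1 + (scale-1)·z/height = 1 + (1.87-1)·1.75/18 = 1.084583
θ = twist·z/height = -275°·1.75/18 = -26.7361° = -0.466633 rad
cos θ = 0.893088, sin θ = -0.449882 (intermediates below are computed at full precision and shown rounded to 5 d.p.)
v1: (-5,1.5) → rotate → (-3.79062,3.58904) → ×s → (-4.11124,3.89261) → (-4.11,3.89)
v2: (-1.5,-5) → rotate → (-3.58904,-3.79062) → ×s → (-3.89261,-4.11124) → (-3.89,-4.11)
v3: (4.5,-1) → rotate → (3.56901,-2.91756) → ×s → (3.87089,-3.16433) → (3.87,-3.16)
v4: (4,4.5) → rotate → (5.59682,2.21937) → ×s → (6.07022,2.40709) → (6.07,2.41)
v5: (-4.5,4) → rotate → (-2.21937,5.59682) → ×s → (-2.40709,6.07022) → (-2.41,6.07)

Cross-section at z=1.75: (-4.11,3.89) (-3.89,-4.11) (3.87,-3.16) (6.07,2.41) (-2.41,6.07)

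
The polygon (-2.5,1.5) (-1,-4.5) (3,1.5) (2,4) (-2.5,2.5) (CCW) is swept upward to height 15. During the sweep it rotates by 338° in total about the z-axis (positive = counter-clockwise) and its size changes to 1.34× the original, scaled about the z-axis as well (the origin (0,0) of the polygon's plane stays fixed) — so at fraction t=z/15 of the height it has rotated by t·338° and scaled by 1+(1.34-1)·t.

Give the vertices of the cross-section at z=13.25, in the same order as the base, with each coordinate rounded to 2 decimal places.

t = z/height = 13.25/15 = 0.883333
s = 1 + (scale-1)·z/height = 1 + (1.34-1)·13.25/15 = 1.300333
θ = twist·z/height = 338°·13.25/15 = 298.5667° = 5.210971 rad
cos θ = 0.478181, sin θ = -0.878261 (intermediates below are computed at full precision and shown rounded to 5 d.p.)
v1: (-2.5,1.5) → rotate → (0.12194,2.91292) → ×s → (0.15856,3.78777) → (0.16,3.79)
v2: (-1,-4.5) → rotate → (-4.43036,-1.27355) → ×s → (-5.76094,-1.65604) → (-5.76,-1.66)
v3: (3,1.5) → rotate → (2.75193,-1.91751) → ×s → (3.57843,-2.49341) → (3.58,-2.49)
v4: (2,4) → rotate → (4.46941,0.15620) → ×s → (5.81172,0.20311) → (5.81,0.20)
v5: (-2.5,2.5) → rotate → (1.00020,3.39111) → ×s → (1.30059,4.40957) → (1.30,4.41)

Cross-section at z=13.25: (0.16,3.79) (-5.76,-1.66) (3.58,-2.49) (5.81,0.20) (1.30,4.41)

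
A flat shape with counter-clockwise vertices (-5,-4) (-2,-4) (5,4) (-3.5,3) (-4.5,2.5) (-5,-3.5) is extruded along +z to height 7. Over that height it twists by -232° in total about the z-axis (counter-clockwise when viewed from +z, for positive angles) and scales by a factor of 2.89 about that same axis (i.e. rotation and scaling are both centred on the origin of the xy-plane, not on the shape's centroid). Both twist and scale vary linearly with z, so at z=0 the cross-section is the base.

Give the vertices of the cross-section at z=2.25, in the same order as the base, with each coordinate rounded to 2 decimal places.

Cross-section at z=2.25: (-8.34,6.04) (-7.05,1.39) (8.34,-6.04) (3.15,6.71) (1.95,8.04) (-7.56,6.25)

t = z/height = 2.25/7 = 0.321429
s = 1 + (scale-1)·z/height = 1 + (2.89-1)·2.25/7 = 1.607500
θ = twist·z/height = -232°·2.25/7 = -74.5714° = -1.301517 rad
cos θ = 0.266037, sin θ = -0.963963 (intermediates below are computed at full precision and shown rounded to 5 d.p.)
v1: (-5,-4) → rotate → (-5.18604,3.75567) → ×s → (-8.33655,6.03723) → (-8.34,6.04)
v2: (-2,-4) → rotate → (-4.38793,0.86378) → ×s → (-7.05359,1.38852) → (-7.05,1.39)
v3: (5,4) → rotate → (5.18604,-3.75567) → ×s → (8.33655,-6.03723) → (8.34,-6.04)
v4: (-3.5,3) → rotate → (1.96076,4.17198) → ×s → (3.15192,6.70646) → (3.15,6.71)
v5: (-4.5,2.5) → rotate → (1.21274,5.00292) → ×s → (1.94948,8.04220) → (1.95,8.04)
v6: (-5,-3.5) → rotate → (-4.70405,3.88869) → ×s → (-7.56177,6.25106) → (-7.56,6.25)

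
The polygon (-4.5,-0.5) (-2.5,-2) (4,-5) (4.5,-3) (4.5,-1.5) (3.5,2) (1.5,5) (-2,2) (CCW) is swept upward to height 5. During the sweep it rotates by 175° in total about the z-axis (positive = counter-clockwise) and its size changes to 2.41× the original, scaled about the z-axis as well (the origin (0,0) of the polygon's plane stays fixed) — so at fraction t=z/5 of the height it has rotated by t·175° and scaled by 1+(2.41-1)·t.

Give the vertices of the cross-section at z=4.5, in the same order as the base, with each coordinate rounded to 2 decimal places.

Cross-section at z=4.5: (9.87,-2.86) (6.98,2.02) (-4.04,13.95) (-6.83,10.20) (-8.13,7.05) (-9.07,-1.15) (-7.49,-9.18) (2.46,-5.93)

t = z/height = 4.5/5 = 0.9
s = 1 + (scale-1)·z/height = 1 + (2.41-1)·4.5/5 = 2.269000
θ = twist·z/height = 175°·4.5/5 = 157.5000° = 2.748894 rad
cos θ = -0.923880, sin θ = 0.382683 (intermediates below are computed at full precision and shown rounded to 5 d.p.)
v1: (-4.5,-0.5) → rotate → (4.34880,-1.26014) → ×s → (9.86743,-2.85925) → (9.87,-2.86)
v2: (-2.5,-2) → rotate → (3.07507,0.89105) → ×s → (6.97732,2.02179) → (6.98,2.02)
v3: (4,-5) → rotate → (-1.78210,6.15013) → ×s → (-4.04359,13.95465) → (-4.04,13.95)
v4: (4.5,-3) → rotate → (-3.00941,4.49371) → ×s → (-6.82835,10.19624) → (-6.83,10.20)
v5: (4.5,-1.5) → rotate → (-3.58343,3.10789) → ×s → (-8.13081,7.05181) → (-8.13,7.05)
v6: (3.5,2) → rotate → (-3.99895,-0.50837) → ×s → (-9.07361,-1.15348) → (-9.07,-1.15)
v7: (1.5,5) → rotate → (-3.29924,-4.04537) → ×s → (-7.48597,-9.17895) → (-7.49,-9.18)
v8: (-2,2) → rotate → (1.08239,-2.61313) → ×s → (2.45595,-5.92918) → (2.46,-5.93)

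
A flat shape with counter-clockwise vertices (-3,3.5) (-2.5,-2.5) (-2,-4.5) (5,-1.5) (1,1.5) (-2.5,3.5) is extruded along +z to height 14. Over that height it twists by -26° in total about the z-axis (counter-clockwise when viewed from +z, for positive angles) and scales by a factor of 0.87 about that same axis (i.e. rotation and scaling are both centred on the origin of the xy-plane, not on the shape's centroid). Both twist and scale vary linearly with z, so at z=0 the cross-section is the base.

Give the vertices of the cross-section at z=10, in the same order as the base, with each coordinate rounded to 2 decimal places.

t = z/height = 10/14 = 0.714286
s = 1 + (scale-1)·z/height = 1 + (0.87-1)·10/14 = 0.907143
θ = twist·z/height = -26°·10/14 = -18.5714° = -0.324133 rad
cos θ = 0.947927, sin θ = -0.318487 (intermediates below are computed at full precision and shown rounded to 5 d.p.)
v1: (-3,3.5) → rotate → (-1.72908,4.27321) → ×s → (-1.56852,3.87641) → (-1.57,3.88)
v2: (-2.5,-2.5) → rotate → (-3.16603,-1.57360) → ×s → (-2.87205,-1.42748) → (-2.87,-1.43)
v3: (-2,-4.5) → rotate → (-3.32904,-3.62870) → ×s → (-3.01992,-3.29175) → (-3.02,-3.29)
v4: (5,-1.5) → rotate → (4.26191,-3.01432) → ×s → (3.86616,-2.73442) → (3.87,-2.73)
v5: (1,1.5) → rotate → (1.42566,1.10340) → ×s → (1.29327,1.00095) → (1.29,1.00)
v6: (-2.5,3.5) → rotate → (-1.25512,4.11396) → ×s → (-1.13857,3.73195) → (-1.14,3.73)

Cross-section at z=10: (-1.57,3.88) (-2.87,-1.43) (-3.02,-3.29) (3.87,-2.73) (1.29,1.00) (-1.14,3.73)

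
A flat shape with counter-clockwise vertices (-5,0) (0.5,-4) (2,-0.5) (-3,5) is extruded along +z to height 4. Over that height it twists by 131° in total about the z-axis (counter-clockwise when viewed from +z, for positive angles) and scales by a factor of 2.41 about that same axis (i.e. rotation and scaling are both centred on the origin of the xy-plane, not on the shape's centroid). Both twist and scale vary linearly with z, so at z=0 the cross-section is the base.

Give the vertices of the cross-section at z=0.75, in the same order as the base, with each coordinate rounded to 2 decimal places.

Cross-section at z=0.75: (-5.75,-2.63) (2.68,-4.34) (2.56,0.48) (-6.08,4.17)

t = z/height = 0.75/4 = 0.1875
s = 1 + (scale-1)·z/height = 1 + (2.41-1)·0.75/4 = 1.264375
θ = twist·z/height = 131°·0.75/4 = 24.5625° = 0.428696 rad
cos θ = 0.909508, sin θ = 0.415686 (intermediates below are computed at full precision and shown rounded to 5 d.p.)
v1: (-5,0) → rotate → (-4.54754,-2.07843) → ×s → (-5.74980,-2.62791) → (-5.75,-2.63)
v2: (0.5,-4) → rotate → (2.11750,-3.43019) → ×s → (2.67731,-4.33705) → (2.68,-4.34)
v3: (2,-0.5) → rotate → (2.02686,0.37662) → ×s → (2.56271,0.47619) → (2.56,0.48)
v4: (-3,5) → rotate → (-4.80695,3.30049) → ×s → (-6.07779,4.17305) → (-6.08,4.17)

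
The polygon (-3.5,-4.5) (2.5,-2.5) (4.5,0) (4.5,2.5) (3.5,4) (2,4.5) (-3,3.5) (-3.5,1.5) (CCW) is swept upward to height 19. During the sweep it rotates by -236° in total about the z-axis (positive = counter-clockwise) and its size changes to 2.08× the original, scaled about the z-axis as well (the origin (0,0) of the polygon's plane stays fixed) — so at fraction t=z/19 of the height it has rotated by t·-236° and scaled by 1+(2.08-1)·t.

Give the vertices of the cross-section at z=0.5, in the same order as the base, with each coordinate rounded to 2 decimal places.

t = z/height = 0.5/19 = 0.0263158
s = 1 + (scale-1)·z/height = 1 + (2.08-1)·0.5/19 = 1.028421
θ = twist·z/height = -236°·0.5/19 = -6.2105° = -0.108394 rad
cos θ = 0.994131, sin θ = -0.108182 (intermediates below are computed at full precision and shown rounded to 5 d.p.)
v1: (-3.5,-4.5) → rotate → (-3.96628,-4.09495) → ×s → (-4.07900,-4.21134) → (-4.08,-4.21)
v2: (2.5,-2.5) → rotate → (2.21487,-2.75578) → ×s → (2.27782,-2.83411) → (2.28,-2.83)
v3: (4.5,0) → rotate → (4.47359,-0.48682) → ×s → (4.60073,-0.50065) → (4.60,-0.50)
v4: (4.5,2.5) → rotate → (4.74404,1.99851) → ×s → (4.87888,2.05531) → (4.88,2.06)
v5: (3.5,4) → rotate → (3.91219,3.59789) → ×s → (4.02338,3.70014) → (4.02,3.70)
v6: (2,4.5) → rotate → (2.47508,4.25723) → ×s → (2.54543,4.37822) → (2.55,4.38)
v7: (-3,3.5) → rotate → (-2.60376,3.80400) → ×s → (-2.67776,3.91212) → (-2.68,3.91)
v8: (-3.5,1.5) → rotate → (-3.31719,1.86983) → ×s → (-3.41146,1.92298) → (-3.41,1.92)

Cross-section at z=0.5: (-4.08,-4.21) (2.28,-2.83) (4.60,-0.50) (4.88,2.06) (4.02,3.70) (2.55,4.38) (-2.68,3.91) (-3.41,1.92)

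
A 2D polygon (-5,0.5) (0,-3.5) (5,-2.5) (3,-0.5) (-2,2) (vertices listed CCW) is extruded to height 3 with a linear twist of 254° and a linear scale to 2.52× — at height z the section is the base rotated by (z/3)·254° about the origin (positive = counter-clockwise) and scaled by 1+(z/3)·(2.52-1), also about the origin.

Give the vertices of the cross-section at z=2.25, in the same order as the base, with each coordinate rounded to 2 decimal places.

Cross-section at z=2.25: (10.72,0.90) (-1.36,7.36) (-11.50,3.31) (-6.51,-0.12) (4.99,-3.43)

t = z/height = 2.25/3 = 0.75
s = 1 + (scale-1)·z/height = 1 + (2.52-1)·2.25/3 = 2.140000
θ = twist·z/height = 254°·2.25/3 = 190.5000° = 3.324852 rad
cos θ = -0.983255, sin θ = -0.182236 (intermediates below are computed at full precision and shown rounded to 5 d.p.)
v1: (-5,0.5) → rotate → (5.00739,0.41955) → ×s → (10.71582,0.89784) → (10.72,0.90)
v2: (0,-3.5) → rotate → (-0.63782,3.44139) → ×s → (-1.36494,7.36458) → (-1.36,7.36)
v3: (5,-2.5) → rotate → (-5.37186,1.54696) → ×s → (-11.49579,3.31049) → (-11.50,3.31)
v4: (3,-0.5) → rotate → (-3.04088,-0.05508) → ×s → (-6.50749,-0.11787) → (-6.51,-0.12)
v5: (-2,2) → rotate → (2.33098,-1.60204) → ×s → (4.98830,-3.42836) → (4.99,-3.43)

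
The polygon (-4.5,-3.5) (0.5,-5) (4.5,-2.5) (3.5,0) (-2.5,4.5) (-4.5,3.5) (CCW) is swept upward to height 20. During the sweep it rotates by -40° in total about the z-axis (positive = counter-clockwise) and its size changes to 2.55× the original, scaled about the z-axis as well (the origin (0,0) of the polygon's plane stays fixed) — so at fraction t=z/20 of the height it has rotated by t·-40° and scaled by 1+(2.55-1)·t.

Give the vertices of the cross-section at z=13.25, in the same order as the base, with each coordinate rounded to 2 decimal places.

Cross-section at z=13.25: (-11.33,-2.28) (-3.61,-9.52) (5.90,-8.60) (6.35,-3.17) (-0.47,10.42) (-5.00,10.42)

t = z/height = 13.25/20 = 0.6625
s = 1 + (scale-1)·z/height = 1 + (2.55-1)·13.25/20 = 2.026875
θ = twist·z/height = -40°·13.25/20 = -26.5000° = -0.462512 rad
cos θ = 0.894934, sin θ = -0.446198 (intermediates below are computed at full precision and shown rounded to 5 d.p.)
v1: (-4.5,-3.5) → rotate → (-5.58890,-1.12438) → ×s → (-11.32800,-2.27898) → (-11.33,-2.28)
v2: (0.5,-5) → rotate → (-1.78352,-4.69777) → ×s → (-3.61498,-9.52179) → (-3.61,-9.52)
v3: (4.5,-2.5) → rotate → (2.91171,-4.24523) → ×s → (5.90167,-8.60454) → (5.90,-8.60)
v4: (3.5,0) → rotate → (3.13227,-1.56169) → ×s → (6.34872,-3.16536) → (6.35,-3.17)
v5: (-2.5,4.5) → rotate → (-0.22945,5.14270) → ×s → (-0.46506,10.42361) → (-0.47,10.42)
v6: (-4.5,3.5) → rotate → (-2.46551,5.14016) → ×s → (-4.99729,10.41846) → (-5.00,10.42)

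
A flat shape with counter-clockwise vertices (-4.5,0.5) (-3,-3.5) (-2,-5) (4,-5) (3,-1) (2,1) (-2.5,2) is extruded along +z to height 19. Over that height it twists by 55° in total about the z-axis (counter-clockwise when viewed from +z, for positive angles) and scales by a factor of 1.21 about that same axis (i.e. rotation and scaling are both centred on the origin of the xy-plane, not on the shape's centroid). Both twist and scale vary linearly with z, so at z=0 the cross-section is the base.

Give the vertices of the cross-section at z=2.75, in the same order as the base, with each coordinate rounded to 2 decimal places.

Cross-section at z=2.75: (-4.66,-0.13) (-2.56,-4.00) (-1.33,-5.39) (4.80,-4.53) (3.20,-0.59) (1.90,1.31) (-2.84,1.68)

t = z/height = 2.75/19 = 0.144737
s = 1 + (scale-1)·z/height = 1 + (1.21-1)·2.75/19 = 1.030395
θ = twist·z/height = 55°·2.75/19 = 7.9605° = 0.138937 rad
cos θ = 0.990364, sin θ = 0.138491 (intermediates below are computed at full precision and shown rounded to 5 d.p.)
v1: (-4.5,0.5) → rotate → (-4.52588,-0.12803) → ×s → (-4.66345,-0.13192) → (-4.66,-0.13)
v2: (-3,-3.5) → rotate → (-2.48637,-3.88175) → ×s → (-2.56195,-3.99973) → (-2.56,-4.00)
v3: (-2,-5) → rotate → (-1.28827,-5.22880) → ×s → (-1.32743,-5.38773) → (-1.33,-5.39)
v4: (4,-5) → rotate → (4.65391,-4.39786) → ×s → (4.79536,-4.53153) → (4.80,-4.53)
v5: (3,-1) → rotate → (3.10958,-0.57489) → ×s → (3.20410,-0.59236) → (3.20,-0.59)
v6: (2,1) → rotate → (1.84224,1.26735) → ×s → (1.89823,1.30587) → (1.90,1.31)
v7: (-2.5,2) → rotate → (-2.75289,1.63450) → ×s → (-2.83656,1.68418) → (-2.84,1.68)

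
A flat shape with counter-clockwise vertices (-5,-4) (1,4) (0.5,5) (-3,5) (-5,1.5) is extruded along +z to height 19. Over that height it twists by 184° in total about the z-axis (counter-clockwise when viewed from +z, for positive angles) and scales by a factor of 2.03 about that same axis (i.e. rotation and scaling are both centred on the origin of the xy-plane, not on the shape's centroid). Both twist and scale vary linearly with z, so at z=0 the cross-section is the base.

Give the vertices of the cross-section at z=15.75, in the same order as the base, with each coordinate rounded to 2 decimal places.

Cross-section at z=15.75: (11.64,2.30) (-5.07,-5.72) (-5.10,-7.80) (0.66,-10.79) (6.94,-6.74)

t = z/height = 15.75/19 = 0.828947
s = 1 + (scale-1)·z/height = 1 + (2.03-1)·15.75/19 = 1.853816
θ = twist·z/height = 184°·15.75/19 = 152.5263° = 2.662086 rad
cos θ = -0.887223, sin θ = 0.461341 (intermediates below are computed at full precision and shown rounded to 5 d.p.)
v1: (-5,-4) → rotate → (6.28148,1.24219) → ×s → (11.64470,2.30278) → (11.64,2.30)
v2: (1,4) → rotate → (-2.73259,-3.08755) → ×s → (-5.06571,-5.72375) → (-5.07,-5.72)
v3: (0.5,5) → rotate → (-2.75032,-4.20544) → ×s → (-5.09858,-7.79612) → (-5.10,-7.80)
v4: (-3,5) → rotate → (0.35496,-5.82014) → ×s → (0.65804,-10.78946) → (0.66,-10.79)
v5: (-5,1.5) → rotate → (3.74410,-3.63754) → ×s → (6.94088,-6.74333) → (6.94,-6.74)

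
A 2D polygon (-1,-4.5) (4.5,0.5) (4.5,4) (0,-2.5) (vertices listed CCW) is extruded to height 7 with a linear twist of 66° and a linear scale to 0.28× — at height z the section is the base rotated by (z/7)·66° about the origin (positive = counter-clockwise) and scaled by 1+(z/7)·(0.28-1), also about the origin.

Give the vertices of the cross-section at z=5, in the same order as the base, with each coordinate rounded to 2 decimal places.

t = z/height = 5/7 = 0.714286
s = 1 + (scale-1)·z/height = 1 + (0.28-1)·5/7 = 0.485714
θ = twist·z/height = 66°·5/7 = 47.1429° = 0.822798 rad
cos θ = 0.680173, sin θ = 0.733052 (intermediates below are computed at full precision and shown rounded to 5 d.p.)
v1: (-1,-4.5) → rotate → (2.61856,-3.79383) → ×s → (1.27187,-1.84272) → (1.27,-1.84)
v2: (4.5,0.5) → rotate → (2.69425,3.63882) → ×s → (1.30864,1.76743) → (1.31,1.77)
v3: (4.5,4) → rotate → (0.12857,6.01942) → ×s → (0.06245,2.92372) → (0.06,2.92)
v4: (0,-2.5) → rotate → (1.83263,-1.70043) → ×s → (0.89013,-0.82592) → (0.89,-0.83)

Cross-section at z=5: (1.27,-1.84) (1.31,1.77) (0.06,2.92) (0.89,-0.83)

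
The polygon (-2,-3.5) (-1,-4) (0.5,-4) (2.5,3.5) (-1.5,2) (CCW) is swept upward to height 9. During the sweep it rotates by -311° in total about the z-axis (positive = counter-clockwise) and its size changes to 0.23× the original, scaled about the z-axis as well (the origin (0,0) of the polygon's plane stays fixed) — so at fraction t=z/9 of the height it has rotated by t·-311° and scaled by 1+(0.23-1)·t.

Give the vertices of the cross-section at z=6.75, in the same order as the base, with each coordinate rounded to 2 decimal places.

Cross-section at z=6.75: (1.69,0.21) (1.61,0.67) (1.23,1.18) (-1.82,-0.04) (-0.30,-1.01)

t = z/height = 6.75/9 = 0.75
s = 1 + (scale-1)·z/height = 1 + (0.23-1)·6.75/9 = 0.422500
θ = twist·z/height = -311°·6.75/9 = -233.2500° = -4.070980 rad
cos θ = -0.598325, sin θ = 0.801254 (intermediates below are computed at full precision and shown rounded to 5 d.p.)
v1: (-2,-3.5) → rotate → (4.00104,0.49163) → ×s → (1.69044,0.20771) → (1.69,0.21)
v2: (-1,-4) → rotate → (3.80334,1.59204) → ×s → (1.60691,0.67264) → (1.61,0.67)
v3: (0.5,-4) → rotate → (2.90585,2.79393) → ×s → (1.22772,1.18043) → (1.23,1.18)
v4: (2.5,3.5) → rotate → (-4.30020,-0.09100) → ×s → (-1.81683,-0.03845) → (-1.82,-0.04)
v5: (-1.5,2) → rotate → (-0.70502,-2.39853) → ×s → (-0.29787,-1.01338) → (-0.30,-1.01)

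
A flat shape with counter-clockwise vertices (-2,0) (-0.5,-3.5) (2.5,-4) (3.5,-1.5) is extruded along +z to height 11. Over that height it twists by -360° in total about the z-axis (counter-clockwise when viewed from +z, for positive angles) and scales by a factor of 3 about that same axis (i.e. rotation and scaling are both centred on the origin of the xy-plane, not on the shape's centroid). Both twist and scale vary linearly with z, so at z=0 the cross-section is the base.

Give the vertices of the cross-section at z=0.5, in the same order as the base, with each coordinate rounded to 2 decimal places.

t = z/height = 0.5/11 = 0.0454545
s = 1 + (scale-1)·z/height = 1 + (3-1)·0.5/11 = 1.090909
θ = twist·z/height = -360°·0.5/11 = -16.3636° = -0.285599 rad
cos θ = 0.959493, sin θ = -0.281733 (intermediates below are computed at full precision and shown rounded to 5 d.p.)
v1: (-2,0) → rotate → (-1.91899,0.56347) → ×s → (-2.09344,0.61469) → (-2.09,0.61)
v2: (-0.5,-3.5) → rotate → (-1.46581,-3.21736) → ×s → (-1.59907,-3.50985) → (-1.60,-3.51)
v3: (2.5,-4) → rotate → (1.27180,-4.54230) → ×s → (1.38742,-4.95524) → (1.39,-4.96)
v4: (3.5,-1.5) → rotate → (2.93563,-2.42530) → ×s → (3.20250,-2.64579) → (3.20,-2.65)

Cross-section at z=0.5: (-2.09,0.61) (-1.60,-3.51) (1.39,-4.96) (3.20,-2.65)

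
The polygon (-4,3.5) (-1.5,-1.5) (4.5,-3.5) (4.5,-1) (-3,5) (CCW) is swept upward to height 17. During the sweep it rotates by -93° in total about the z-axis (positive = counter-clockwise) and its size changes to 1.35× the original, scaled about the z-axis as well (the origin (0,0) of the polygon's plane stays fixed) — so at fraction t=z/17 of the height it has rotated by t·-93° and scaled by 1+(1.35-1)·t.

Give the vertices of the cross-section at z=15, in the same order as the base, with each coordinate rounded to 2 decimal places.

t = z/height = 15/17 = 0.882353
s = 1 + (scale-1)·z/height = 1 + (1.35-1)·15/17 = 1.308824
θ = twist·z/height = -93°·15/17 = -82.0588° = -1.432197 rad
cos θ = 0.138156, sin θ = -0.990410 (intermediates below are computed at full precision and shown rounded to 5 d.p.)
v1: (-4,3.5) → rotate → (2.91381,4.44519) → ×s → (3.81366,5.81797) → (3.81,5.82)
v2: (-1.5,-1.5) → rotate → (-1.69285,1.27838) → ×s → (-2.21564,1.67318) → (-2.22,1.67)
v3: (4.5,-3.5) → rotate → (-2.84473,-4.94039) → ×s → (-3.72325,-6.46610) → (-3.72,-6.47)
v4: (4.5,-1) → rotate → (-0.36871,-4.59500) → ×s → (-0.48257,-6.01405) → (-0.48,-6.01)
v5: (-3,5) → rotate → (4.53758,3.66201) → ×s → (5.93890,4.79293) → (5.94,4.79)

Cross-section at z=15: (3.81,5.82) (-2.22,1.67) (-3.72,-6.47) (-0.48,-6.01) (5.94,4.79)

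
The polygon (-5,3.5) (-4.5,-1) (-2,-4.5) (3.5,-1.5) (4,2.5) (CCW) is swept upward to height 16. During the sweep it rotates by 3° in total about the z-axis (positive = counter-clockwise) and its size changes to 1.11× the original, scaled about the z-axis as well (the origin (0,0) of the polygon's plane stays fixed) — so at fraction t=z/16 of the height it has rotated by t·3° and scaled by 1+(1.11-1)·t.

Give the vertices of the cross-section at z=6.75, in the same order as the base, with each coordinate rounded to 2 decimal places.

t = z/height = 6.75/16 = 0.421875
s = 1 + (scale-1)·z/height = 1 + (1.11-1)·6.75/16 = 1.046406
θ = twist·z/height = 3°·6.75/16 = 1.2656° = 0.022089 rad
cos θ = 0.999756, sin θ = 0.022088 (intermediates below are computed at full precision and shown rounded to 5 d.p.)
v1: (-5,3.5) → rotate → (-5.07609,3.38871) → ×s → (-5.31165,3.54597) → (-5.31,3.55)
v2: (-4.5,-1) → rotate → (-4.47681,-1.09915) → ×s → (-4.68457,-1.15016) → (-4.68,-1.15)
v3: (-2,-4.5) → rotate → (-1.90012,-4.54308) → ×s → (-1.98830,-4.75390) → (-1.99,-4.75)
v4: (3.5,-1.5) → rotate → (3.53228,-1.42233) → ×s → (3.69620,-1.48833) → (3.70,-1.49)
v5: (4,2.5) → rotate → (3.94381,2.58774) → ×s → (4.12682,2.70783) → (4.13,2.71)

Cross-section at z=6.75: (-5.31,3.55) (-4.68,-1.15) (-1.99,-4.75) (3.70,-1.49) (4.13,2.71)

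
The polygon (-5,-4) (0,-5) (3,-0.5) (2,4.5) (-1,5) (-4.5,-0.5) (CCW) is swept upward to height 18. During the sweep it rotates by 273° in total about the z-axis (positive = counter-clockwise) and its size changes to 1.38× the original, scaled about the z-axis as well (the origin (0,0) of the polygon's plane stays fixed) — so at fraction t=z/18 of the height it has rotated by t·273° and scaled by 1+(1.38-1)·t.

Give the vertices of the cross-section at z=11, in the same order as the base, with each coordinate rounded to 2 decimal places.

Cross-section at z=11: (7.12,3.40) (1.40,6.00) (-3.46,1.44) (-3.66,-4.84) (-0.20,-6.28) (5.54,-0.66)

t = z/height = 11/18 = 0.611111
s = 1 + (scale-1)·z/height = 1 + (1.38-1)·11/18 = 1.232222
θ = twist·z/height = 273°·11/18 = 166.8333° = 2.911791 rad
cos θ = -0.973712, sin θ = 0.227784 (intermediates below are computed at full precision and shown rounded to 5 d.p.)
v1: (-5,-4) → rotate → (5.77970,2.75592) → ×s → (7.12187,3.39591) → (7.12,3.40)
v2: (0,-5) → rotate → (1.13892,4.86856) → ×s → (1.40341,5.99915) → (1.40,6.00)
v3: (3,-0.5) → rotate → (-2.80724,1.17021) → ×s → (-3.45915,1.44196) → (-3.46,1.44)
v4: (2,4.5) → rotate → (-2.97245,-3.92613) → ×s → (-3.66272,-4.83787) → (-3.66,-4.84)
v5: (-1,5) → rotate → (-0.16521,-5.09634) → ×s → (-0.20358,-6.27983) → (-0.20,-6.28)
v6: (-4.5,-0.5) → rotate → (4.49559,-0.53817) → ×s → (5.53957,-0.66315) → (5.54,-0.66)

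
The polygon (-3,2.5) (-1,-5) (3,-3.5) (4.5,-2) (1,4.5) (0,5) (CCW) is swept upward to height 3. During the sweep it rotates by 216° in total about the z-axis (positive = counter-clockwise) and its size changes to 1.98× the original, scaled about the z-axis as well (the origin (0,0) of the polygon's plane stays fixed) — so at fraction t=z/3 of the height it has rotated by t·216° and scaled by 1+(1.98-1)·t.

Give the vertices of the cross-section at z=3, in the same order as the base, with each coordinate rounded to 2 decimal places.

Cross-section at z=3: (7.72,-0.51) (-4.22,9.17) (-8.88,2.12) (-9.54,-2.03) (3.64,-8.37) (5.82,-8.01)

t = z/height = 3/3 = 1
s = 1 + (scale-1)·z/height = 1 + (1.98-1)·3/3 = 1.980000
θ = twist·z/height = 216°·3/3 = 216.0000° = 3.769911 rad
cos θ = -0.809017, sin θ = -0.587785 (intermediates below are computed at full precision and shown rounded to 5 d.p.)
v1: (-3,2.5) → rotate → (3.89651,-0.25919) → ×s → (7.71510,-0.51319) → (7.72,-0.51)
v2: (-1,-5) → rotate → (-2.12991,4.63287) → ×s → (-4.21722,9.17308) → (-4.22,9.17)
v3: (3,-3.5) → rotate → (-4.48430,1.06820) → ×s → (-8.87891,2.11504) → (-8.88,2.12)
v4: (4.5,-2) → rotate → (-4.81615,-1.02700) → ×s → (-9.53597,-2.03346) → (-9.54,-2.03)
v5: (1,4.5) → rotate → (1.83602,-4.22836) → ×s → (3.63531,-8.37216) → (3.64,-8.37)
v6: (0,5) → rotate → (2.93893,-4.04508) → ×s → (5.81907,-8.00927) → (5.82,-8.01)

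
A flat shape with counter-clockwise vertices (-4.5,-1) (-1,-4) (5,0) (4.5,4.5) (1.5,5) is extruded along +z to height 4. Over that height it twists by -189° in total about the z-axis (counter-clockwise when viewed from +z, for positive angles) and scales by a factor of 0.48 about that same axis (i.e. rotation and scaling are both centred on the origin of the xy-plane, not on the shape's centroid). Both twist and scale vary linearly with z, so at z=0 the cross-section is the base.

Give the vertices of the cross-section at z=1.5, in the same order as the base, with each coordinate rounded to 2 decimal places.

Cross-section at z=1.5: (-1.95,3.16) (-3.31,-0.29) (1.32,-3.80) (4.61,-2.24) (4.20,0.18)

t = z/height = 1.5/4 = 0.375
s = 1 + (scale-1)·z/height = 1 + (0.48-1)·1.5/4 = 0.805000
θ = twist·z/height = -189°·1.5/4 = -70.8750° = -1.237002 rad
cos θ = 0.327630, sin θ = -0.944806 (intermediates below are computed at full precision and shown rounded to 5 d.p.)
v1: (-4.5,-1) → rotate → (-2.41914,3.92400) → ×s → (-1.94741,3.15882) → (-1.95,3.16)
v2: (-1,-4) → rotate → (-4.10685,-0.36571) → ×s → (-3.30602,-0.29440) → (-3.31,-0.29)
v3: (5,0) → rotate → (1.63815,-4.72403) → ×s → (1.31871,-3.80284) → (1.32,-3.80)
v4: (4.5,4.5) → rotate → (5.72596,-2.77729) → ×s → (4.60940,-2.23572) → (4.61,-2.24)
v5: (1.5,5) → rotate → (5.21548,0.22094) → ×s → (4.19846,0.17786) → (4.20,0.18)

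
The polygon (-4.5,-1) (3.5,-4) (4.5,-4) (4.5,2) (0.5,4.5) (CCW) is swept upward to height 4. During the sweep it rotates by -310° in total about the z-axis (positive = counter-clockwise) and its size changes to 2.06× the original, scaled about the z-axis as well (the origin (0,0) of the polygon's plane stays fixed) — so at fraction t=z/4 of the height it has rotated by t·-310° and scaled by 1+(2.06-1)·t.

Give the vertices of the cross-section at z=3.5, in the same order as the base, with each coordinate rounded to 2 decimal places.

t = z/height = 3.5/4 = 0.875
s = 1 + (scale-1)·z/height = 1 + (2.06-1)·3.5/4 = 1.927500
θ = twist·z/height = -310°·3.5/4 = -271.2500° = -4.734206 rad
cos θ = 0.021815, sin θ = 0.999762 (intermediates below are computed at full precision and shown rounded to 5 d.p.)
v1: (-4.5,-1) → rotate → (0.90160,-4.52074) → ×s → (1.73782,-8.71373) → (1.74,-8.71)
v2: (3.5,-4) → rotate → (4.07540,3.41191) → ×s → (7.85533,6.57645) → (7.86,6.58)
v3: (4.5,-4) → rotate → (4.09722,4.41167) → ×s → (7.89738,8.50349) → (7.90,8.50)
v4: (4.5,2) → rotate → (-1.90136,4.54256) → ×s → (-3.66487,8.75578) → (-3.66,8.76)
v5: (0.5,4.5) → rotate → (-4.48802,0.59805) → ×s → (-8.65066,1.15274) → (-8.65,1.15)

Cross-section at z=3.5: (1.74,-8.71) (7.86,6.58) (7.90,8.50) (-3.66,8.76) (-8.65,1.15)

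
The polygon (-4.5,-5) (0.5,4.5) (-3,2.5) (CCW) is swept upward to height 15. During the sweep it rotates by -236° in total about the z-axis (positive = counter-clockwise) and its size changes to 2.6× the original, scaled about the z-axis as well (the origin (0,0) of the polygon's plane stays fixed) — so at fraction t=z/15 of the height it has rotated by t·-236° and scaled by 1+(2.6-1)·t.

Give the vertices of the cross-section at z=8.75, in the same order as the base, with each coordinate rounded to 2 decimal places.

t = z/height = 8.75/15 = 0.583333
s = 1 + (scale-1)·z/height = 1 + (2.6-1)·8.75/15 = 1.933333
θ = twist·z/height = -236°·8.75/15 = -137.6667° = -2.402737 rad
cos θ = -0.739239, sin θ = -0.673443 (intermediates below are computed at full precision and shown rounded to 5 d.p.)
v1: (-4.5,-5) → rotate → (-0.04064,6.72669) → ×s → (-0.07856,13.00493) → (-0.08,13.00)
v2: (0.5,4.5) → rotate → (2.66087,-3.66330) → ×s → (5.14435,-7.08238) → (5.14,-7.08)
v3: (-3,2.5) → rotate → (3.90133,0.17223) → ×s → (7.54256,0.33298) → (7.54,0.33)

Cross-section at z=8.75: (-0.08,13.00) (5.14,-7.08) (7.54,0.33)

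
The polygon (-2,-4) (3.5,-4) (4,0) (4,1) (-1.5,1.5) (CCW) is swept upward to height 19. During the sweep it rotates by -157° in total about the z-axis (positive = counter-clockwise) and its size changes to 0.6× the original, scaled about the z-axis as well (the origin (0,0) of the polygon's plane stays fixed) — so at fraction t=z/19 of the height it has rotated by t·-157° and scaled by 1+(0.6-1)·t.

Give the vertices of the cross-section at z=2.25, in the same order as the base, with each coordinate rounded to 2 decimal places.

Cross-section at z=2.25: (-3.02,-3.00) (1.95,-4.67) (3.61,-1.21) (3.92,-0.31) (-0.90,1.81)

t = z/height = 2.25/19 = 0.118421
s = 1 + (scale-1)·z/height = 1 + (0.6-1)·2.25/19 = 0.952632
θ = twist·z/height = -157°·2.25/19 = -18.5921° = -0.324493 rad
cos θ = 0.947812, sin θ = -0.318829 (intermediates below are computed at full precision and shown rounded to 5 d.p.)
v1: (-2,-4) → rotate → (-3.17094,-3.15359) → ×s → (-3.02074,-3.00421) → (-3.02,-3.00)
v2: (3.5,-4) → rotate → (2.04203,-4.90715) → ×s → (1.94530,-4.67471) → (1.95,-4.67)
v3: (4,0) → rotate → (3.79125,-1.27531) → ×s → (3.61166,-1.21491) → (3.61,-1.21)
v4: (4,1) → rotate → (4.11008,-0.32750) → ×s → (3.91539,-0.31199) → (3.92,-0.31)
v5: (-1.5,1.5) → rotate → (-0.94348,1.89996) → ×s → (-0.89878,1.80996) → (-0.90,1.81)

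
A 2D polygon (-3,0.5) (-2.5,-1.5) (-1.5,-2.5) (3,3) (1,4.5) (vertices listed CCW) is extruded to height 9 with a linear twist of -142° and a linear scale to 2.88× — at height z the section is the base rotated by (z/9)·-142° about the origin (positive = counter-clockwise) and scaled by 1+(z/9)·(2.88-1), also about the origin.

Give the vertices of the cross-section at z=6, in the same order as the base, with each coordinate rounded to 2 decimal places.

Cross-section at z=6: (1.67,6.65) (-2.91,5.89) (-5.34,3.83) (6.19,-7.29) (9.92,-3.07)

t = z/height = 6/9 = 0.666667
s = 1 + (scale-1)·z/height = 1 + (2.88-1)·6/9 = 2.253333
θ = twist·z/height = -142°·6/9 = -94.6667° = -1.652245 rad
cos θ = -0.081359, sin θ = -0.996685 (intermediates below are computed at full precision and shown rounded to 5 d.p.)
v1: (-3,0.5) → rotate → (0.74242,2.94938) → ×s → (1.67292,6.64593) → (1.67,6.65)
v2: (-2.5,-1.5) → rotate → (-1.29163,2.61375) → ×s → (-2.91047,5.88965) → (-2.91,5.89)
v3: (-1.5,-2.5) → rotate → (-2.36967,1.69842) → ×s → (-5.33967,3.82712) → (-5.34,3.83)
v4: (3,3) → rotate → (2.74598,-3.23413) → ×s → (6.18761,-7.28757) → (6.19,-7.29)
v5: (1,4.5) → rotate → (4.40372,-1.36280) → ×s → (9.92306,-3.07084) → (9.92,-3.07)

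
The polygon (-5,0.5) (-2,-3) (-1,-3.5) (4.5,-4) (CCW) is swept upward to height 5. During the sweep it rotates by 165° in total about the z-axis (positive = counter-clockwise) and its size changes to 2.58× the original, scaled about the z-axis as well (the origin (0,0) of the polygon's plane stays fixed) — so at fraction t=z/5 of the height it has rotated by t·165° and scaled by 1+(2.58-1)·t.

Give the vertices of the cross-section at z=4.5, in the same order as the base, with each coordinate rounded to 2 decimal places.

Cross-section at z=4.5: (9.69,-7.36) (7.93,3.66) (6.49,5.96) (-4.23,13.96)

t = z/height = 4.5/5 = 0.9
s = 1 + (scale-1)·z/height = 1 + (2.58-1)·4.5/5 = 2.422000
θ = twist·z/height = 165°·4.5/5 = 148.5000° = 2.591814 rad
cos θ = -0.852640, sin θ = 0.522499 (intermediates below are computed at full precision and shown rounded to 5 d.p.)
v1: (-5,0.5) → rotate → (4.00195,-3.03881) → ×s → (9.69273,-7.36000) → (9.69,-7.36)
v2: (-2,-3) → rotate → (3.27278,1.51292) → ×s → (7.92666,3.66430) → (7.93,3.66)
v3: (-1,-3.5) → rotate → (2.68139,2.46174) → ×s → (6.49431,5.96234) → (6.49,5.96)
v4: (4.5,-4) → rotate → (-1.74689,5.76180) → ×s → (-4.23096,13.95509) → (-4.23,13.96)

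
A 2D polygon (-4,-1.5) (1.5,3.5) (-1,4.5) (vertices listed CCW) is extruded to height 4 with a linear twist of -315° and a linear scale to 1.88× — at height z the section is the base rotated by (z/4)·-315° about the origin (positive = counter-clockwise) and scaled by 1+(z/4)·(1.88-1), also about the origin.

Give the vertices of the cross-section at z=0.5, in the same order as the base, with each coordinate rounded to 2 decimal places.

Cross-section at z=0.5: (-4.49,1.53) (3.75,1.95) (2.31,4.57)

t = z/height = 0.5/4 = 0.125
s = 1 + (scale-1)·z/height = 1 + (1.88-1)·0.5/4 = 1.110000
θ = twist·z/height = -315°·0.5/4 = -39.3750° = -0.687223 rad
cos θ = 0.773010, sin θ = -0.634393 (intermediates below are computed at full precision and shown rounded to 5 d.p.)
v1: (-4,-1.5) → rotate → (-4.04363,1.37806) → ×s → (-4.48843,1.52964) → (-4.49,1.53)
v2: (1.5,3.5) → rotate → (3.37989,1.75395) → ×s → (3.75168,1.94688) → (3.75,1.95)
v3: (-1,4.5) → rotate → (2.08176,4.11294) → ×s → (2.31075,4.56536) → (2.31,4.57)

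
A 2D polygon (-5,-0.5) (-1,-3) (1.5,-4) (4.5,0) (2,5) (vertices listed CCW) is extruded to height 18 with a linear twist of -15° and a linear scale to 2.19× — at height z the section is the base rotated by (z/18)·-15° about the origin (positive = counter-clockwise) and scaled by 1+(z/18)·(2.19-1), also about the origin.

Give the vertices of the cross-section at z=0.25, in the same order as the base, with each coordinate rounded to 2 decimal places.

t = z/height = 0.25/18 = 0.0138889
s = 1 + (scale-1)·z/height = 1 + (2.19-1)·0.25/18 = 1.016528
θ = twist·z/height = -15°·0.25/18 = -0.2083° = -0.003636 rad
cos θ = 0.999993, sin θ = -0.003636 (intermediates below are computed at full precision and shown rounded to 5 d.p.)
v1: (-5,-0.5) → rotate → (-5.00178,-0.48182) → ×s → (-5.08445,-0.48978) → (-5.08,-0.49)
v2: (-1,-3) → rotate → (-1.01090,-2.99634) → ×s → (-1.02761,-3.04587) → (-1.03,-3.05)
v3: (1.5,-4) → rotate → (1.48545,-4.00543) → ×s → (1.51000,-4.07163) → (1.51,-4.07)
v4: (4.5,0) → rotate → (4.49997,-0.01636) → ×s → (4.57434,-0.01663) → (4.57,-0.02)
v5: (2,5) → rotate → (2.01817,4.99269) → ×s → (2.05152,5.07521) → (2.05,5.08)

Cross-section at z=0.25: (-5.08,-0.49) (-1.03,-3.05) (1.51,-4.07) (4.57,-0.02) (2.05,5.08)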